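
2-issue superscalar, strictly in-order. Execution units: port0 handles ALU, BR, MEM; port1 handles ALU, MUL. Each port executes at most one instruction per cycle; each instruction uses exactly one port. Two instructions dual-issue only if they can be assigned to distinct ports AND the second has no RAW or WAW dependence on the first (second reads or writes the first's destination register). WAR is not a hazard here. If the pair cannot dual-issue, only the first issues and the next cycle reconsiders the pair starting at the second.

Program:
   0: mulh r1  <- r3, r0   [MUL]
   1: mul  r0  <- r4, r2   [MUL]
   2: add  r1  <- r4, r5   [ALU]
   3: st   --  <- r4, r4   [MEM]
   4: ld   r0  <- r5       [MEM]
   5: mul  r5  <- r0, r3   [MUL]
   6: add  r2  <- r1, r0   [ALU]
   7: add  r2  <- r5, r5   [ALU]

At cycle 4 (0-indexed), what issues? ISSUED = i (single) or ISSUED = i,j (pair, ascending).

  cy0 -> i0 (mulh) no-port MUL/MUL
  cy1 -> i1&i2 (mul/add) pair
  cy2 -> i3 (st) no-port MEM/MEM
  cy3 -> i4 (ld) RAW r0
  cy4 -> i5&i6 (mul/add) pair
  cy5 -> i7 (add) tail

ISSUED = 5,6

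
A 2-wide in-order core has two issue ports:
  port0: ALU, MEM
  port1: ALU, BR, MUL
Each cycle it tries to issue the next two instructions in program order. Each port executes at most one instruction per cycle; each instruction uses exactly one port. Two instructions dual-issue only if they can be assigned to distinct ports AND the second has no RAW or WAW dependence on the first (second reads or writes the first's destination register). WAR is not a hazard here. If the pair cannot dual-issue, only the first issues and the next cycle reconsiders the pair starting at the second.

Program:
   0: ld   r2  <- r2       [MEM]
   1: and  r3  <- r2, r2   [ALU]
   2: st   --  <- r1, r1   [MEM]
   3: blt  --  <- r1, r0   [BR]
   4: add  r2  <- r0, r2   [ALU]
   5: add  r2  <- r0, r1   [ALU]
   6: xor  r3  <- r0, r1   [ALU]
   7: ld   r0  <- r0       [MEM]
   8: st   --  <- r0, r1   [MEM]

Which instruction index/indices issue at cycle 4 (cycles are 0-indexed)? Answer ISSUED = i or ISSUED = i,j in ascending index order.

  cy0 -> i0 (ld) RAW r2
  cy1 -> i1,i2 (and st) 2-wide
  cy2 -> i3,i4 (blt add) 2-wide
  cy3 -> i5,i6 (add xor) 2-wide
  cy4 -> i7 (ld) no-port MEM/MEM
  cy5 -> i8 (st) tail

ISSUED = 7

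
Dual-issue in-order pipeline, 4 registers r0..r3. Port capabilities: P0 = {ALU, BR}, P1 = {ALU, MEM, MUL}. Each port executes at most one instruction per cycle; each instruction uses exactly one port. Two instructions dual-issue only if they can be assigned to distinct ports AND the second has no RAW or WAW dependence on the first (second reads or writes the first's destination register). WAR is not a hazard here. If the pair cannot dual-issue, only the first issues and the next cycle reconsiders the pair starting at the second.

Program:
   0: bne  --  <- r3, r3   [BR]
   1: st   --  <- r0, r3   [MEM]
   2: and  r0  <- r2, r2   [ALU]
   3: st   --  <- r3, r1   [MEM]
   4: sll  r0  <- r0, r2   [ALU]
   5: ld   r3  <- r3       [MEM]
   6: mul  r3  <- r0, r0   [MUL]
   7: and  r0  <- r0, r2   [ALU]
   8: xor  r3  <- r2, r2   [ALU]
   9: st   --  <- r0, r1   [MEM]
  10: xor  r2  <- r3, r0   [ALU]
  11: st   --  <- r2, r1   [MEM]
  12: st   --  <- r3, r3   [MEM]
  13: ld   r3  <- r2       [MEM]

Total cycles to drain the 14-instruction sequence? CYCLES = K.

CYCLES = 9

#0 head=0: bne;st i0,i1 2-wide
#1 head=2: and;st i2,i3 2-wide
#2 head=4: sll;ld i4,i5 2-wide
#3 head=6: mul;and i6,i7 2-wide
#4 head=8: xor;st i8,i9 2-wide
#5 head=10: xor i10 RAW r2
#6 head=11: st i11 no-port MEM/MEM
#7 head=12: st i12 no-port MEM/MEM
#8 head=13: ld i13 tail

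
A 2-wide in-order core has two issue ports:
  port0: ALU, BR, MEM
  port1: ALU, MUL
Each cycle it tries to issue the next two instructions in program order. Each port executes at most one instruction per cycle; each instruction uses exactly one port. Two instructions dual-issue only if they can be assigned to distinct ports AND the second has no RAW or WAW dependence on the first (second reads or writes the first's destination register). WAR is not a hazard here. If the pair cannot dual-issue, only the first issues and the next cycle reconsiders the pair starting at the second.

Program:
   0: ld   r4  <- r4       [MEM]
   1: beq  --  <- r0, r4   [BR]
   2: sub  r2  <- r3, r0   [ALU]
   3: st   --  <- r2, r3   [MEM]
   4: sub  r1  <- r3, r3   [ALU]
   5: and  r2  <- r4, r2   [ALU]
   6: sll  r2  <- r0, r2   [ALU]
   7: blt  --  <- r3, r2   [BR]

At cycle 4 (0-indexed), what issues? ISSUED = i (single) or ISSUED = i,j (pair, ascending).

  cy0 -> i0 (ld.MEM) no-port MEM/BR
  cy1 -> i1&i2 (beq.BR sub.ALU) 2-wide
  cy2 -> i3&i4 (st.MEM sub.ALU) 2-wide
  cy3 -> i5 (and.ALU) RAW+WAW r2
  cy4 -> i6 (sll.ALU) RAW r2
  cy5 -> i7 (blt.BR) tail

ISSUED = 6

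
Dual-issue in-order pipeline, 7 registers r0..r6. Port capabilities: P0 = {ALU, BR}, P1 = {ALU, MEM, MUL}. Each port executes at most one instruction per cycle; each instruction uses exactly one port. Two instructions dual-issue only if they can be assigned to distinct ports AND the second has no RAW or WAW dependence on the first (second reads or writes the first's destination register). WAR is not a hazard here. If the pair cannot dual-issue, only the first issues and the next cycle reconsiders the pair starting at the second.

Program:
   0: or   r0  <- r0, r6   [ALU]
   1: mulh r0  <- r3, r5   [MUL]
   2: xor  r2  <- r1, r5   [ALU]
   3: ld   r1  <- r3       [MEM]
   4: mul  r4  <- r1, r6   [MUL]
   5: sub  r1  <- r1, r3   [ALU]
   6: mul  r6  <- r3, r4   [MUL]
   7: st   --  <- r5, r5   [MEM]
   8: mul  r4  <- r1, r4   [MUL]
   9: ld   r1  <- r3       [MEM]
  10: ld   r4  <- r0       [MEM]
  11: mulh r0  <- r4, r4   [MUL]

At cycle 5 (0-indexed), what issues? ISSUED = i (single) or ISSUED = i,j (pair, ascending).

ISSUED = 7

c0: i0 or.ALU  WAW r0
c1: i1,i2 mulh.MUL/xor.ALU  pair
c2: i3 ld.MEM  no-port MEM/MUL
c3: i4,i5 mul.MUL/sub.ALU  pair
c4: i6 mul.MUL  no-port MUL/MEM
c5: i7 st.MEM  no-port MEM/MUL
c6: i8 mul.MUL  no-port MUL/MEM
c7: i9 ld.MEM  no-port MEM/MEM
c8: i10 ld.MEM  no-port MEM/MUL
c9: i11 mulh.MUL  tail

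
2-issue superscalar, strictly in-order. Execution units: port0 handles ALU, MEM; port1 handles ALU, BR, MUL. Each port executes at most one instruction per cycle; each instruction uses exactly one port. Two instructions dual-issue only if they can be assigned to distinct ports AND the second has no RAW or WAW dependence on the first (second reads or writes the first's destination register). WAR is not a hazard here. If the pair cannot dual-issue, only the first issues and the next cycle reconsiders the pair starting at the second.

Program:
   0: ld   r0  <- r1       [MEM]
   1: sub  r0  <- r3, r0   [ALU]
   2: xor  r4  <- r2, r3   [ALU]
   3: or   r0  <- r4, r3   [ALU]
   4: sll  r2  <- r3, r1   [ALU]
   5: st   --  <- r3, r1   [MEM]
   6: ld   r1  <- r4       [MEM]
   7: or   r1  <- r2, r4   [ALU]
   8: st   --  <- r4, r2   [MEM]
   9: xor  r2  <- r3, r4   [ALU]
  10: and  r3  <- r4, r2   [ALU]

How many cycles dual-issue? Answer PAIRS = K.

0. ld @i0  | RAW+WAW r0
1. sub;xor @i1/i2  | 2-wide
2. or;sll @i3/i4  | 2-wide
3. st @i5  | no-port MEM/MEM
4. ld @i6  | WAW r1
5. or;st @i7/i8  | 2-wide
6. xor @i9  | RAW r2
7. and @i10  | tail

PAIRS = 3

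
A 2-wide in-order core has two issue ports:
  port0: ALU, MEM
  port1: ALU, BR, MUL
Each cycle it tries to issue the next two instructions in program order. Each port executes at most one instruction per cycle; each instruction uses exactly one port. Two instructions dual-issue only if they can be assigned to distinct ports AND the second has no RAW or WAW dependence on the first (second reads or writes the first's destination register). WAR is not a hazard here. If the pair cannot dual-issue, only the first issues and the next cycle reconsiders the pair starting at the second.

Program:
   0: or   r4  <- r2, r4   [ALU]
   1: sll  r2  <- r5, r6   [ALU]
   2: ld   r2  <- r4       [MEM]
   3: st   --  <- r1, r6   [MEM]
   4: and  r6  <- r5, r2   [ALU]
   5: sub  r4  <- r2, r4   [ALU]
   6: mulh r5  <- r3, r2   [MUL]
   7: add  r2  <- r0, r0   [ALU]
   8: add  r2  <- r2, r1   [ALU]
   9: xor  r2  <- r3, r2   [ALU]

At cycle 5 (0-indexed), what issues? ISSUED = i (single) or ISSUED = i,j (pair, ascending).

#0 head=0: or;sll i0/i1 2-wide
#1 head=2: ld i2 no-port MEM/MEM
#2 head=3: st;and i3/i4 2-wide
#3 head=5: sub;mulh i5/i6 2-wide
#4 head=7: add i7 RAW+WAW r2
#5 head=8: add i8 RAW+WAW r2
#6 head=9: xor i9 tail

ISSUED = 8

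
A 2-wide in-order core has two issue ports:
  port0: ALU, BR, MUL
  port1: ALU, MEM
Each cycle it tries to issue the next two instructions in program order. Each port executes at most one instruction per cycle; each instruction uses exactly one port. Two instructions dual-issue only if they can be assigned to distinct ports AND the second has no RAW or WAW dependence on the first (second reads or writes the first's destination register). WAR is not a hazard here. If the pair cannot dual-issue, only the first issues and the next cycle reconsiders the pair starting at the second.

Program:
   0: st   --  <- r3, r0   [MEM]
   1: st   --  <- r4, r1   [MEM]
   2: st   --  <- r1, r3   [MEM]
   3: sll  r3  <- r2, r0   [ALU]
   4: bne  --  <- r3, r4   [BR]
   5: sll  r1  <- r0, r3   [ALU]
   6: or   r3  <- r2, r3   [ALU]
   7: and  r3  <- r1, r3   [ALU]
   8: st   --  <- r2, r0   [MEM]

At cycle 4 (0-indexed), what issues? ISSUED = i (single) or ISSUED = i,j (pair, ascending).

  cy0 -> i0 (st.MEM) no-port MEM/MEM
  cy1 -> i1 (st.MEM) no-port MEM/MEM
  cy2 -> i2&i3 (st.MEM/sll.ALU) 2-wide
  cy3 -> i4&i5 (bne.BR/sll.ALU) 2-wide
  cy4 -> i6 (or.ALU) RAW+WAW r3
  cy5 -> i7&i8 (and.ALU/st.MEM) 2-wide

ISSUED = 6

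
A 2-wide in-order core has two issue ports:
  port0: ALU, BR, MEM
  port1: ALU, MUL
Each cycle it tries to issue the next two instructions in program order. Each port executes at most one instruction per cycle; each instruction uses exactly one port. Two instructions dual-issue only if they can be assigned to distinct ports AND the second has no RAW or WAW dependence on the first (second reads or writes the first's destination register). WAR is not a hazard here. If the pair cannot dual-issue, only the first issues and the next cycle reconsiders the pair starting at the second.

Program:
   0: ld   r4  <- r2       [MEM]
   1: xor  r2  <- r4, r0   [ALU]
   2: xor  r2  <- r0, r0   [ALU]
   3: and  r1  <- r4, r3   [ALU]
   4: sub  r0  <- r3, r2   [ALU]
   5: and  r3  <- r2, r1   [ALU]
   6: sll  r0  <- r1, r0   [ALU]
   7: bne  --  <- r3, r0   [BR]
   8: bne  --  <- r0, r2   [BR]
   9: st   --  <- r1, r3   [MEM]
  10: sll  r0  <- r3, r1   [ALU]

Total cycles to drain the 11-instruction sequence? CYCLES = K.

CYCLES = 8

0. ld.MEM @i0  | RAW r4
1. xor.ALU @i1  | WAW r2
2. xor.ALU and.ALU @i2&i3  | pair
3. sub.ALU and.ALU @i4&i5  | pair
4. sll.ALU @i6  | RAW r0
5. bne.BR @i7  | no-port BR/BR
6. bne.BR @i8  | no-port BR/MEM
7. st.MEM sll.ALU @i9&i10  | pair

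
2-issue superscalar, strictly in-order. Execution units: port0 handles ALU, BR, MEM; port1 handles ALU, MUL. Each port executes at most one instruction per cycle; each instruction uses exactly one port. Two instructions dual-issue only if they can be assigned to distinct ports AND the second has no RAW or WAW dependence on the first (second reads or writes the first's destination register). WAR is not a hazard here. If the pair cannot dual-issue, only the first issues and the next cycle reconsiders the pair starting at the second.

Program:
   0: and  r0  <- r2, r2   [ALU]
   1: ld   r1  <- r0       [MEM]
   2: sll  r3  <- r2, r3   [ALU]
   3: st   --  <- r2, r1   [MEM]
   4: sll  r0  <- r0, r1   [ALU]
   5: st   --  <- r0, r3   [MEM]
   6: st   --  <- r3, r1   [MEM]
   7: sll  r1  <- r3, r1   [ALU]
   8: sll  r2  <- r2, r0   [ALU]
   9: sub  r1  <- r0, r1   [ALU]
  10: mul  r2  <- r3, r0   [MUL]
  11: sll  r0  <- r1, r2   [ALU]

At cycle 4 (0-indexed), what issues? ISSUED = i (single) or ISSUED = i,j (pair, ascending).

#0 head=0: and.ALU i0 RAW r0
#1 head=1: ld.MEM+sll.ALU i1/i2 2-wide
#2 head=3: st.MEM+sll.ALU i3/i4 2-wide
#3 head=5: st.MEM i5 no-port MEM/MEM
#4 head=6: st.MEM+sll.ALU i6/i7 2-wide
#5 head=8: sll.ALU+sub.ALU i8/i9 2-wide
#6 head=10: mul.MUL i10 RAW r2
#7 head=11: sll.ALU i11 tail

ISSUED = 6,7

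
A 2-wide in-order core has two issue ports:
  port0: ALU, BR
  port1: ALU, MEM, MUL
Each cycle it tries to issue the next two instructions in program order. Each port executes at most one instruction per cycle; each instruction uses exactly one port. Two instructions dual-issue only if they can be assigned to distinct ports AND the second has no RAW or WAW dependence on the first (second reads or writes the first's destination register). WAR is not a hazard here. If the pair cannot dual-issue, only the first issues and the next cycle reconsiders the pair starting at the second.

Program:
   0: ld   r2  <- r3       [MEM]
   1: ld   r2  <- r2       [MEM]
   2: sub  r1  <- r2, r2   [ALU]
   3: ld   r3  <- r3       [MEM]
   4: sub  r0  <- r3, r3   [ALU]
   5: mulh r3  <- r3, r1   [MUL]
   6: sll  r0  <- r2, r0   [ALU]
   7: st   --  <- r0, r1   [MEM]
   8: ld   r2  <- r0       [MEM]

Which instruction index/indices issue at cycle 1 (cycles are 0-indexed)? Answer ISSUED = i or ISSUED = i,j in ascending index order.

t=0 i0:ld.MEM ; no-port MEM/MEM
t=1 i1:ld.MEM ; RAW r2
t=2 i2/i3:sub.ALU/ld.MEM ; 2-wide
t=3 i4/i5:sub.ALU/mulh.MUL ; 2-wide
t=4 i6:sll.ALU ; RAW r0
t=5 i7:st.MEM ; no-port MEM/MEM
t=6 i8:ld.MEM ; tail

ISSUED = 1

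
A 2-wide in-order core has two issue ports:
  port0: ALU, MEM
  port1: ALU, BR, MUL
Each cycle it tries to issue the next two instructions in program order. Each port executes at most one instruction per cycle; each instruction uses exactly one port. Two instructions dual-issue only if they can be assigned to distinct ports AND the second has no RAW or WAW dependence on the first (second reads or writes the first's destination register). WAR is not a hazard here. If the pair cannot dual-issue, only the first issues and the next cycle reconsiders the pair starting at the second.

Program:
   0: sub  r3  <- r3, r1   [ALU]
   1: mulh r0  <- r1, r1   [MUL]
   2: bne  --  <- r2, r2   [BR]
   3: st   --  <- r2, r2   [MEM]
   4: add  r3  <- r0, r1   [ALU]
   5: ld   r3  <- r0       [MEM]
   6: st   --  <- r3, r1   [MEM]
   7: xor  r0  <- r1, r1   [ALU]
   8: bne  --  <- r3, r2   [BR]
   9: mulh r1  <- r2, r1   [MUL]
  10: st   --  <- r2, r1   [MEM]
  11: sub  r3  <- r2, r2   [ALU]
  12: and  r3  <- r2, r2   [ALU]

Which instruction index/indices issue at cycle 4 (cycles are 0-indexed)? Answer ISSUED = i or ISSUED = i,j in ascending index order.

#0 head=0: sub mulh i0/i1 dual
#1 head=2: bne st i2/i3 dual
#2 head=4: add i4 WAW r3
#3 head=5: ld i5 no-port MEM/MEM
#4 head=6: st xor i6/i7 dual
#5 head=8: bne i8 no-port BR/MUL
#6 head=9: mulh i9 RAW r1
#7 head=10: st sub i10/i11 dual
#8 head=12: and i12 tail

ISSUED = 6,7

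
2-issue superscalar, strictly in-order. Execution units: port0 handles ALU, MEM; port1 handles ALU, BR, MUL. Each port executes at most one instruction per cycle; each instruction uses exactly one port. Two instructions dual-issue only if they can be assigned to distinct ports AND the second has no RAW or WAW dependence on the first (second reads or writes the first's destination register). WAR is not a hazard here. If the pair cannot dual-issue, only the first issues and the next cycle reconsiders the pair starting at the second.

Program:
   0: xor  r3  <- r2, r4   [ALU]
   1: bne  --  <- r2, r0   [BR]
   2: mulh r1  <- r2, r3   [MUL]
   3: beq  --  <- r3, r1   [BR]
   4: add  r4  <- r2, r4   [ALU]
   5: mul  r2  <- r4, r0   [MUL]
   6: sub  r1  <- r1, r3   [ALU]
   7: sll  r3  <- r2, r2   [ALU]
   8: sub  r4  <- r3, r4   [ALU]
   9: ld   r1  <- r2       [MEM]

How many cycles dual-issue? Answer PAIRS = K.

PAIRS = 4

t=0 i0,i1:xor bne ; 2-wide
t=1 i2:mulh ; no-port MUL/BR
t=2 i3,i4:beq add ; 2-wide
t=3 i5,i6:mul sub ; 2-wide
t=4 i7:sll ; RAW r3
t=5 i8,i9:sub ld ; 2-wide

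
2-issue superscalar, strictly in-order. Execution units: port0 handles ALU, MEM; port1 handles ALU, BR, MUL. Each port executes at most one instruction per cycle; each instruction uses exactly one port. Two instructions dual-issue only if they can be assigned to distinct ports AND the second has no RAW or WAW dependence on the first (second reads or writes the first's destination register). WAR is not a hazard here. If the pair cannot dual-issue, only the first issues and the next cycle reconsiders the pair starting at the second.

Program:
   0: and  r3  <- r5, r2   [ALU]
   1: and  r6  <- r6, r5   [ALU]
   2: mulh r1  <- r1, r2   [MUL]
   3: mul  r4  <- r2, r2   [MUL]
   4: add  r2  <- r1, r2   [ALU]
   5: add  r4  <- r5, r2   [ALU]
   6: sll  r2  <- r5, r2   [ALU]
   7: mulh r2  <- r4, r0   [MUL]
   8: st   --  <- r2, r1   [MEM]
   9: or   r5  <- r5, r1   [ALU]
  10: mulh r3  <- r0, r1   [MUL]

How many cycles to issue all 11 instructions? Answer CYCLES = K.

0. and+and @i0+i1  | pair
1. mulh @i2  | no-port MUL/MUL
2. mul+add @i3+i4  | pair
3. add+sll @i5+i6  | pair
4. mulh @i7  | RAW r2
5. st+or @i8+i9  | pair
6. mulh @i10  | tail

CYCLES = 7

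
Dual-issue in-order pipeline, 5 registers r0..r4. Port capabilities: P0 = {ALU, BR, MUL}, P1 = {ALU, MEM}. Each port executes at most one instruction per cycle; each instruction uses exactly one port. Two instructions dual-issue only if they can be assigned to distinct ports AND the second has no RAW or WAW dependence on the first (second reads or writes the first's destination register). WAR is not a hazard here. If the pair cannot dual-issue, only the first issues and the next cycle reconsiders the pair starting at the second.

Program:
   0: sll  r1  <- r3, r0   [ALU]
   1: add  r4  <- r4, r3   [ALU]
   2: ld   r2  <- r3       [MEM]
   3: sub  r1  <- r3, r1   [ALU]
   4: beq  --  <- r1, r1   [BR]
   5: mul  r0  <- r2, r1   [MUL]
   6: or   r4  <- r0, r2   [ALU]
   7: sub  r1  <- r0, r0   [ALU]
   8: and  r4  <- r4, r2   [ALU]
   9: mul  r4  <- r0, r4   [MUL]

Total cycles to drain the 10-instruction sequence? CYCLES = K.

CYCLES = 7

#0 head=0: sll+add i0/i1 pair
#1 head=2: ld+sub i2/i3 pair
#2 head=4: beq i4 no-port BR/MUL
#3 head=5: mul i5 RAW r0
#4 head=6: or+sub i6/i7 pair
#5 head=8: and i8 RAW+WAW r4
#6 head=9: mul i9 tail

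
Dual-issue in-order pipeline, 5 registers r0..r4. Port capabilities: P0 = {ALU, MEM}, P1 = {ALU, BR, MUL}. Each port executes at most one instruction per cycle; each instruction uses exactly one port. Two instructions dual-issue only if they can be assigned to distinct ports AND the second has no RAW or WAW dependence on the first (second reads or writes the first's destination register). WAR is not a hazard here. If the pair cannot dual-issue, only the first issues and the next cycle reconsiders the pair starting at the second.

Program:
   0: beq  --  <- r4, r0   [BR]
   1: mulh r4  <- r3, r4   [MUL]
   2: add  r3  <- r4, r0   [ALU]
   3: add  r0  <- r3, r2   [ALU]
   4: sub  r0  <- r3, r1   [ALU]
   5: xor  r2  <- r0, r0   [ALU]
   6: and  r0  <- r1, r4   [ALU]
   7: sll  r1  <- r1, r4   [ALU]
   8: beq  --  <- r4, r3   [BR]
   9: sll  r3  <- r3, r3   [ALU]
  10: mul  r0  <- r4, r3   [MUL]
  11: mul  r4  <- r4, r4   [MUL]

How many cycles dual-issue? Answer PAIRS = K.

[0] i0  beq.BR  -- no-port BR/MUL
[1] i1  mulh.MUL  -- RAW r4
[2] i2  add.ALU  -- RAW r3
[3] i3  add.ALU  -- WAW r0
[4] i4  sub.ALU  -- RAW r0
[5] i5,i6  xor.ALU+and.ALU  -- dual
[6] i7,i8  sll.ALU+beq.BR  -- dual
[7] i9  sll.ALU  -- RAW r3
[8] i10  mul.MUL  -- no-port MUL/MUL
[9] i11  mul.MUL  -- tail

PAIRS = 2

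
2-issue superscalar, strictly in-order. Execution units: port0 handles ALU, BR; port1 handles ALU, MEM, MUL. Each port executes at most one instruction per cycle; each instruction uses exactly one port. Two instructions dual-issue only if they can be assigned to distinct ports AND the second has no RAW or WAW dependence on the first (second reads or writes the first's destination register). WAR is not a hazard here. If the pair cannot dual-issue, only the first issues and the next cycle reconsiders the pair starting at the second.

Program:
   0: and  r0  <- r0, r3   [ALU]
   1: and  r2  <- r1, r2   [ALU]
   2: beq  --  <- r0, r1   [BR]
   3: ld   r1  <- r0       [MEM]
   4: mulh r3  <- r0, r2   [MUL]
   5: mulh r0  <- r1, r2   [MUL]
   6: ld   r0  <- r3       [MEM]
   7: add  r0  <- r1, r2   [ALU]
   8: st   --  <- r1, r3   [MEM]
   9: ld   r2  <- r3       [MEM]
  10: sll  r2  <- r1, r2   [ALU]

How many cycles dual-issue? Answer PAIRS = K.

PAIRS = 3

c0: i0/i1 and.ALU;and.ALU  dual
c1: i2/i3 beq.BR;ld.MEM  dual
c2: i4 mulh.MUL  no-port MUL/MUL
c3: i5 mulh.MUL  no-port MUL/MEM
c4: i6 ld.MEM  WAW r0
c5: i7/i8 add.ALU;st.MEM  dual
c6: i9 ld.MEM  RAW+WAW r2
c7: i10 sll.ALU  tail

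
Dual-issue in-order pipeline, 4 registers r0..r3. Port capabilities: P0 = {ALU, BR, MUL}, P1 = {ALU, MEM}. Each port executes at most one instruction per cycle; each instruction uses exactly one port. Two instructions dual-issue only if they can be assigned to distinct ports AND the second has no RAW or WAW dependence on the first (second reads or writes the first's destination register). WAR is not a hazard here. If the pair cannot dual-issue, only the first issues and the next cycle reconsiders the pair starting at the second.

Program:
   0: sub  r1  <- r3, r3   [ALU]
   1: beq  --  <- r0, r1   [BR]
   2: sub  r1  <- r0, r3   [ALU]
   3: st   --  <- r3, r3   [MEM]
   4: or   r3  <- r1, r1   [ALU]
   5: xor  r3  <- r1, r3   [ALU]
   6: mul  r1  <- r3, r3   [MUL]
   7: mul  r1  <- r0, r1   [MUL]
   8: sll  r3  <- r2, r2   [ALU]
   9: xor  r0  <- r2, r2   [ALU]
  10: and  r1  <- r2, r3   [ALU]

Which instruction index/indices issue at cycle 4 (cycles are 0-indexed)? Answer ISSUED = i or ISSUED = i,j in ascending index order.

  cy0 -> i0 (sub) RAW r1
  cy1 -> i1,i2 (beq sub) pair
  cy2 -> i3,i4 (st or) pair
  cy3 -> i5 (xor) RAW r3
  cy4 -> i6 (mul) no-port MUL/MUL
  cy5 -> i7,i8 (mul sll) pair
  cy6 -> i9,i10 (xor and) pair

ISSUED = 6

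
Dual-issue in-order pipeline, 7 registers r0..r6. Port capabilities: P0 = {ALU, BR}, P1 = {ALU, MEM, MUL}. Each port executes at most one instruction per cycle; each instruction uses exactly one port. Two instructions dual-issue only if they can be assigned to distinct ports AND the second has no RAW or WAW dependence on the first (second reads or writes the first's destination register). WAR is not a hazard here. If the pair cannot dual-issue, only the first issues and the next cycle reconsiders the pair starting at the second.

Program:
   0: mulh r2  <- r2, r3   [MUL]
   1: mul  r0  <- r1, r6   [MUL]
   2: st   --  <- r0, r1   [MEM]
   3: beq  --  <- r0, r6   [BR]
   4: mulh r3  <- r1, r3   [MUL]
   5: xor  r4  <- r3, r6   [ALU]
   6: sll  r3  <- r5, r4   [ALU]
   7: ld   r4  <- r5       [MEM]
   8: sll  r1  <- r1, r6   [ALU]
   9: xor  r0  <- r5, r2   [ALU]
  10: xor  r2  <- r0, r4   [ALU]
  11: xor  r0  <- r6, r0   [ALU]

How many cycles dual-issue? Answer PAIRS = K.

c0: i0 mulh  no-port MUL/MUL
c1: i1 mul  no-port MUL/MEM
c2: i2,i3 st+beq  pair
c3: i4 mulh  RAW r3
c4: i5 xor  RAW r4
c5: i6,i7 sll+ld  pair
c6: i8,i9 sll+xor  pair
c7: i10,i11 xor+xor  pair

PAIRS = 4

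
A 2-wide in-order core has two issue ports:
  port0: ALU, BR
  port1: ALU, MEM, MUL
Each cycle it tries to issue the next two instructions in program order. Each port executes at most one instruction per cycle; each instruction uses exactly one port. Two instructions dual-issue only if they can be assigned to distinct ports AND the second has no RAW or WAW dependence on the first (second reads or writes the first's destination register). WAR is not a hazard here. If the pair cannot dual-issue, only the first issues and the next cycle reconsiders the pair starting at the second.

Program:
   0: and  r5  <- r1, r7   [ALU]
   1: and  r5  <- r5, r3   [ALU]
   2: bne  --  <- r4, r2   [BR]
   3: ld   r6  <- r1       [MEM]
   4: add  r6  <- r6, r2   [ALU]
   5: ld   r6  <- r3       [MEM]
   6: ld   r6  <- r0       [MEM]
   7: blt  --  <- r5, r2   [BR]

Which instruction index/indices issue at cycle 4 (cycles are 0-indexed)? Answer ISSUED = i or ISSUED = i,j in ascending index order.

0. and @i0  | RAW+WAW r5
1. and;bne @i1&i2  | pair
2. ld @i3  | RAW+WAW r6
3. add @i4  | WAW r6
4. ld @i5  | no-port MEM/MEM
5. ld;blt @i6&i7  | pair

ISSUED = 5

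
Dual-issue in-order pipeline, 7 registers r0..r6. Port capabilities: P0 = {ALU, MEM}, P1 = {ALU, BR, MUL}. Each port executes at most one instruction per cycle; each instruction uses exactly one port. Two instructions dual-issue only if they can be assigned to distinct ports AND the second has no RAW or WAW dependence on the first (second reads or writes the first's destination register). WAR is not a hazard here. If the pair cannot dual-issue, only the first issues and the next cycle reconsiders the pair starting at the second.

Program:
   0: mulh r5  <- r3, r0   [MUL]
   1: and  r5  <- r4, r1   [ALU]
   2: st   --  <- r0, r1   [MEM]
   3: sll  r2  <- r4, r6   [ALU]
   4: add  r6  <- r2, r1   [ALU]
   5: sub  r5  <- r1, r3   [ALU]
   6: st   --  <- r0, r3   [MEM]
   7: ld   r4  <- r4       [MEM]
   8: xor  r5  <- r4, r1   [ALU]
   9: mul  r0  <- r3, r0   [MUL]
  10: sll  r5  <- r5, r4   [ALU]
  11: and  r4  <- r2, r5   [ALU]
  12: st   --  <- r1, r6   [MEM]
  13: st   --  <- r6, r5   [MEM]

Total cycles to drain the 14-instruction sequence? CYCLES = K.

CYCLES = 10

#0 head=0: mulh.MUL i0 WAW r5
#1 head=1: and.ALU;st.MEM i1&i2 pair
#2 head=3: sll.ALU i3 RAW r2
#3 head=4: add.ALU;sub.ALU i4&i5 pair
#4 head=6: st.MEM i6 no-port MEM/MEM
#5 head=7: ld.MEM i7 RAW r4
#6 head=8: xor.ALU;mul.MUL i8&i9 pair
#7 head=10: sll.ALU i10 RAW r5
#8 head=11: and.ALU;st.MEM i11&i12 pair
#9 head=13: st.MEM i13 tail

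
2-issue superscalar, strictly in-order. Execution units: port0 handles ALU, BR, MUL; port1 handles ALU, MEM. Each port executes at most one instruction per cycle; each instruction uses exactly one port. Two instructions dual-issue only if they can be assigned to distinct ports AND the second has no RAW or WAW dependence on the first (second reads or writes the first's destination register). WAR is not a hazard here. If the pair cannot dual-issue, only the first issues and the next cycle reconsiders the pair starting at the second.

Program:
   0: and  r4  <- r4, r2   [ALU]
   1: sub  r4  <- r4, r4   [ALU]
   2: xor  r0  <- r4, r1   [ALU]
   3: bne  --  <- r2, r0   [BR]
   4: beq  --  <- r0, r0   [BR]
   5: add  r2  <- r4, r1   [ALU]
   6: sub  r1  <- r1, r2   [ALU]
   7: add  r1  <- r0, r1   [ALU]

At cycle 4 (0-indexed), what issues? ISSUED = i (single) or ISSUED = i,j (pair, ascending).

#0 head=0: and i0 RAW+WAW r4
#1 head=1: sub i1 RAW r4
#2 head=2: xor i2 RAW r0
#3 head=3: bne i3 no-port BR/BR
#4 head=4: beq+add i4&i5 dual
#5 head=6: sub i6 RAW+WAW r1
#6 head=7: add i7 tail

ISSUED = 4,5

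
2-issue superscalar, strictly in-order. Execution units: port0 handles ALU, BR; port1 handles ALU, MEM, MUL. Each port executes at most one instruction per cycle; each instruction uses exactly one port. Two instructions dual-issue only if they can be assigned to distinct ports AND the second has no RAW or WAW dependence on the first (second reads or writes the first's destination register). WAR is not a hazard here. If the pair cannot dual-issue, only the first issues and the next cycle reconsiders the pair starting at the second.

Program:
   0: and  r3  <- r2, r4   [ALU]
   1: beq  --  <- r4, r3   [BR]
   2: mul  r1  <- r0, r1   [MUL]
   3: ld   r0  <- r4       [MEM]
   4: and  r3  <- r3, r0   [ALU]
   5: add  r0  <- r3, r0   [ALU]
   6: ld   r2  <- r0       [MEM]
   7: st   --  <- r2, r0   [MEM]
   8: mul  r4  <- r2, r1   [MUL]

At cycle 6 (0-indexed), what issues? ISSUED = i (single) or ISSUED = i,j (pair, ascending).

t=0 i0:and.ALU ; RAW r3
t=1 i1/i2:beq.BR;mul.MUL ; pair
t=2 i3:ld.MEM ; RAW r0
t=3 i4:and.ALU ; RAW r3
t=4 i5:add.ALU ; RAW r0
t=5 i6:ld.MEM ; no-port MEM/MEM
t=6 i7:st.MEM ; no-port MEM/MUL
t=7 i8:mul.MUL ; tail

ISSUED = 7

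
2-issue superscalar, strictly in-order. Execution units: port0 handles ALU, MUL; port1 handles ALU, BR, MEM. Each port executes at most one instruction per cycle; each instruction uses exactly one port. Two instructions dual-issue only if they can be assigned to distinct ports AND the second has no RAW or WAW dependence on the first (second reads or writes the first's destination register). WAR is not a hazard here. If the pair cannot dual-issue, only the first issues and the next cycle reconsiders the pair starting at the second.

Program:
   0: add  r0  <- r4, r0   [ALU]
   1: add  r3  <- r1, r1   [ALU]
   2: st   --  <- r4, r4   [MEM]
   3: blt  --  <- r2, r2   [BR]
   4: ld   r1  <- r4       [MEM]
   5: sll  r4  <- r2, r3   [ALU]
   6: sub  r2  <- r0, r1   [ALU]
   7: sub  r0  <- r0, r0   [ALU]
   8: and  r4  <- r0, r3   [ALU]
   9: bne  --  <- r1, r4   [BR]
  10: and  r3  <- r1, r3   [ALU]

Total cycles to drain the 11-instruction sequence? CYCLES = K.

CYCLES = 7

#0 head=0: add+add i0+i1 2-wide
#1 head=2: st i2 no-port MEM/BR
#2 head=3: blt i3 no-port BR/MEM
#3 head=4: ld+sll i4+i5 2-wide
#4 head=6: sub+sub i6+i7 2-wide
#5 head=8: and i8 RAW r4
#6 head=9: bne+and i9+i10 2-wide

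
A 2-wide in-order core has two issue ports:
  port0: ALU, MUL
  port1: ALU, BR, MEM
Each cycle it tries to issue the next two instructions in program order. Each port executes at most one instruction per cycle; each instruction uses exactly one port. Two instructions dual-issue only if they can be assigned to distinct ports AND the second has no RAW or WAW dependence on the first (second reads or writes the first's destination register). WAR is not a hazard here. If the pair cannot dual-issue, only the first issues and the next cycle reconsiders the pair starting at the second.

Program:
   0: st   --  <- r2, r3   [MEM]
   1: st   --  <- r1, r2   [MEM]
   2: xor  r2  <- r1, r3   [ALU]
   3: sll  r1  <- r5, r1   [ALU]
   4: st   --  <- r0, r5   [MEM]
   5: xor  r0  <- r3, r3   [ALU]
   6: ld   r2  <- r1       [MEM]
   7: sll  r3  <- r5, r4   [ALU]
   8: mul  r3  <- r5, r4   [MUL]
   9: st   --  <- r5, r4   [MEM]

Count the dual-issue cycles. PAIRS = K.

PAIRS = 4

0. st @i0  | no-port MEM/MEM
1. st+xor @i1&i2  | dual
2. sll+st @i3&i4  | dual
3. xor+ld @i5&i6  | dual
4. sll @i7  | WAW r3
5. mul+st @i8&i9  | dual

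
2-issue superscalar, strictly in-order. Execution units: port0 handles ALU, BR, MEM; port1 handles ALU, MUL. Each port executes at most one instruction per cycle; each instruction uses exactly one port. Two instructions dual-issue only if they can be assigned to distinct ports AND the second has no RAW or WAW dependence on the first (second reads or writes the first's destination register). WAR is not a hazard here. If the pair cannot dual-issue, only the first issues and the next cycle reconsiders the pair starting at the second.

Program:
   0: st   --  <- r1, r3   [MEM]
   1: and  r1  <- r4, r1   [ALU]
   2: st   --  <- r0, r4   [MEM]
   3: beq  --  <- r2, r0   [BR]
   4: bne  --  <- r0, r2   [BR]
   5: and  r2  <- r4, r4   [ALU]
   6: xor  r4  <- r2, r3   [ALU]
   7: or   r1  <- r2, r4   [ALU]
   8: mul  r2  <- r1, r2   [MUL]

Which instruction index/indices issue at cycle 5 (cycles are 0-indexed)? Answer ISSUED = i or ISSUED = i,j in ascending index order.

t=0 i0&i1:st.MEM;and.ALU ; dual
t=1 i2:st.MEM ; no-port MEM/BR
t=2 i3:beq.BR ; no-port BR/BR
t=3 i4&i5:bne.BR;and.ALU ; dual
t=4 i6:xor.ALU ; RAW r4
t=5 i7:or.ALU ; RAW r1
t=6 i8:mul.MUL ; tail

ISSUED = 7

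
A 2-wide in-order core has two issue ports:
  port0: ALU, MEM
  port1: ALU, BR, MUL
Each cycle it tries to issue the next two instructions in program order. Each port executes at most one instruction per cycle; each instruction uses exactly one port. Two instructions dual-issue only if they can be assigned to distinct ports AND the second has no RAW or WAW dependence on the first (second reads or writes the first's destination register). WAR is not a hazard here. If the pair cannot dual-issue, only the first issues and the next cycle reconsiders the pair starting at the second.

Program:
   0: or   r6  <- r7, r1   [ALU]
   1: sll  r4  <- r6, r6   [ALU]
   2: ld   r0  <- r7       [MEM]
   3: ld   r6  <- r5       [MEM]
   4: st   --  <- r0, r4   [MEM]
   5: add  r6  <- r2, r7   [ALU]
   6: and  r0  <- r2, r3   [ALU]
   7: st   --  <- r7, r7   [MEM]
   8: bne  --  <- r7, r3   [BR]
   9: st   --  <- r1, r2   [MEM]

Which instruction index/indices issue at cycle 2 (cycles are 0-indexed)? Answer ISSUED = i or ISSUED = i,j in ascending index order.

t=0 i0:or.ALU ; RAW r6
t=1 i1&i2:sll.ALU/ld.MEM ; 2-wide
t=2 i3:ld.MEM ; no-port MEM/MEM
t=3 i4&i5:st.MEM/add.ALU ; 2-wide
t=4 i6&i7:and.ALU/st.MEM ; 2-wide
t=5 i8&i9:bne.BR/st.MEM ; 2-wide

ISSUED = 3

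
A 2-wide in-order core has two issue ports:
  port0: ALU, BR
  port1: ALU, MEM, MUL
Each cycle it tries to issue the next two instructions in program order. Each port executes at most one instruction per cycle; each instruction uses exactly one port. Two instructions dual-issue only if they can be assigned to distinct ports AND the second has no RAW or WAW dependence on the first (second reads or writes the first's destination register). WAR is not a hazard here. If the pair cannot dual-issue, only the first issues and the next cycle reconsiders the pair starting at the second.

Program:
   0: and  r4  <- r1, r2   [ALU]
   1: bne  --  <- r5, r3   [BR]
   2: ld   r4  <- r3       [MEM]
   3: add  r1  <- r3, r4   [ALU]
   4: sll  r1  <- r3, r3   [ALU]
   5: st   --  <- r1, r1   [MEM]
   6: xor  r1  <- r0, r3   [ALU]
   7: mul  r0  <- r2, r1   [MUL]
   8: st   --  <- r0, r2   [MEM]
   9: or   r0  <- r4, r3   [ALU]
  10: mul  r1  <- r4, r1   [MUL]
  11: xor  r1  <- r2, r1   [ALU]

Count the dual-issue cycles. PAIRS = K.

c0: i0/i1 and+bne  2-wide
c1: i2 ld  RAW r4
c2: i3 add  WAW r1
c3: i4 sll  RAW r1
c4: i5/i6 st+xor  2-wide
c5: i7 mul  no-port MUL/MEM
c6: i8/i9 st+or  2-wide
c7: i10 mul  RAW+WAW r1
c8: i11 xor  tail

PAIRS = 3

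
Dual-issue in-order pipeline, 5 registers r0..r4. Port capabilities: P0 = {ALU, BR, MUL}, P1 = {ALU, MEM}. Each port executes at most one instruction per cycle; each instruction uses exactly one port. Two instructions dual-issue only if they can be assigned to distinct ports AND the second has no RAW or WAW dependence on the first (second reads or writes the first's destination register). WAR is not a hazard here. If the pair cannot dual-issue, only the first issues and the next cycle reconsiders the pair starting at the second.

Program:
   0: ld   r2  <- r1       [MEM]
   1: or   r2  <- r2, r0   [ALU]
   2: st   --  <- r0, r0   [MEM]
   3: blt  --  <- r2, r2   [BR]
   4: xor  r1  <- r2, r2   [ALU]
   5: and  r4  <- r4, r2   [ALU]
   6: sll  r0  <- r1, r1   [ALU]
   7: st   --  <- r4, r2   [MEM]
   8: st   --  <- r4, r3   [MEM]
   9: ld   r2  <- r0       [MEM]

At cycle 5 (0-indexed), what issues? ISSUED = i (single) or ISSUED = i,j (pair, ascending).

t=0 i0:ld ; RAW+WAW r2
t=1 i1/i2:or+st ; 2-wide
t=2 i3/i4:blt+xor ; 2-wide
t=3 i5/i6:and+sll ; 2-wide
t=4 i7:st ; no-port MEM/MEM
t=5 i8:st ; no-port MEM/MEM
t=6 i9:ld ; tail

ISSUED = 8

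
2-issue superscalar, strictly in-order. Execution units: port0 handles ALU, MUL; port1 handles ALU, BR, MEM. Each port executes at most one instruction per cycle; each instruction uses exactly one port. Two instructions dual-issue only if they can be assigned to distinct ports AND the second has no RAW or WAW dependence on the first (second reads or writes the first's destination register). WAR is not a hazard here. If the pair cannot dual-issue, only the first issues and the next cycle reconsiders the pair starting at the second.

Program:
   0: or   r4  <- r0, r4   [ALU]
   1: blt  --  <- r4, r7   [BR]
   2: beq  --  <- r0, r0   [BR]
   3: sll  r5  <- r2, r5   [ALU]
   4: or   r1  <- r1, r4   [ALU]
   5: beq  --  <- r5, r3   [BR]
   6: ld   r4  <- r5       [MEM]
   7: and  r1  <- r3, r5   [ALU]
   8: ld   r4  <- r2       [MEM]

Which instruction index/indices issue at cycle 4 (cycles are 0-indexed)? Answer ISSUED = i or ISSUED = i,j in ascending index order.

#0 head=0: or.ALU i0 RAW r4
#1 head=1: blt.BR i1 no-port BR/BR
#2 head=2: beq.BR+sll.ALU i2,i3 pair
#3 head=4: or.ALU+beq.BR i4,i5 pair
#4 head=6: ld.MEM+and.ALU i6,i7 pair
#5 head=8: ld.MEM i8 tail

ISSUED = 6,7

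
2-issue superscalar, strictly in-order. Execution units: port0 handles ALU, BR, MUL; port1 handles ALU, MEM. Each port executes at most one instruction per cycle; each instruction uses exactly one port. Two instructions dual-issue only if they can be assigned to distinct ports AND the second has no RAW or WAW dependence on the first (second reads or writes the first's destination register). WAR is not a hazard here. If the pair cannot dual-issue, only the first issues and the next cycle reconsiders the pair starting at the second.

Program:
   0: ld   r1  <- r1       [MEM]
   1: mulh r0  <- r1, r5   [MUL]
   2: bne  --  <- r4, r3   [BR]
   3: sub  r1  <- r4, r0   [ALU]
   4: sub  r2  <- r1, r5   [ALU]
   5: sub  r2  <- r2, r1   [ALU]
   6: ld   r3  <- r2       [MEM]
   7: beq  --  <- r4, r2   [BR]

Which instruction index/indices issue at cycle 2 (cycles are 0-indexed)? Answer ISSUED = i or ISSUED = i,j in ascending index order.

[0] i0  ld.MEM  -- RAW r1
[1] i1  mulh.MUL  -- no-port MUL/BR
[2] i2+i3  bne.BR+sub.ALU  -- pair
[3] i4  sub.ALU  -- RAW+WAW r2
[4] i5  sub.ALU  -- RAW r2
[5] i6+i7  ld.MEM+beq.BR  -- pair

ISSUED = 2,3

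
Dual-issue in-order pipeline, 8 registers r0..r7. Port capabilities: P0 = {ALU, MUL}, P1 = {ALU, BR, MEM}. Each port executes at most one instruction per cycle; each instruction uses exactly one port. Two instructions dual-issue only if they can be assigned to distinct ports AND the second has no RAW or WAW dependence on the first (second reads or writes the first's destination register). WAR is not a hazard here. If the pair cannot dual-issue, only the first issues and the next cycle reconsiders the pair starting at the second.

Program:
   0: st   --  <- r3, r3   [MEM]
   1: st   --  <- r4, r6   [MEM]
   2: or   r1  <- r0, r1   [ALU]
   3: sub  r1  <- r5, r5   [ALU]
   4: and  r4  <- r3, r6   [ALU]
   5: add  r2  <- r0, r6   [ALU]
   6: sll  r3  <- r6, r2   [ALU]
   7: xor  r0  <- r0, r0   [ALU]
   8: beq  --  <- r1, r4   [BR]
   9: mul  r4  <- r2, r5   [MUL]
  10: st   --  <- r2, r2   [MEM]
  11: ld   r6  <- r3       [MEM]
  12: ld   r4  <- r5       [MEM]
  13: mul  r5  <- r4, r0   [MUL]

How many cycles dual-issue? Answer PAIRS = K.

[0] i0  st.MEM  -- no-port MEM/MEM
[1] i1/i2  st.MEM/or.ALU  -- 2-wide
[2] i3/i4  sub.ALU/and.ALU  -- 2-wide
[3] i5  add.ALU  -- RAW r2
[4] i6/i7  sll.ALU/xor.ALU  -- 2-wide
[5] i8/i9  beq.BR/mul.MUL  -- 2-wide
[6] i10  st.MEM  -- no-port MEM/MEM
[7] i11  ld.MEM  -- no-port MEM/MEM
[8] i12  ld.MEM  -- RAW r4
[9] i13  mul.MUL  -- tail

PAIRS = 4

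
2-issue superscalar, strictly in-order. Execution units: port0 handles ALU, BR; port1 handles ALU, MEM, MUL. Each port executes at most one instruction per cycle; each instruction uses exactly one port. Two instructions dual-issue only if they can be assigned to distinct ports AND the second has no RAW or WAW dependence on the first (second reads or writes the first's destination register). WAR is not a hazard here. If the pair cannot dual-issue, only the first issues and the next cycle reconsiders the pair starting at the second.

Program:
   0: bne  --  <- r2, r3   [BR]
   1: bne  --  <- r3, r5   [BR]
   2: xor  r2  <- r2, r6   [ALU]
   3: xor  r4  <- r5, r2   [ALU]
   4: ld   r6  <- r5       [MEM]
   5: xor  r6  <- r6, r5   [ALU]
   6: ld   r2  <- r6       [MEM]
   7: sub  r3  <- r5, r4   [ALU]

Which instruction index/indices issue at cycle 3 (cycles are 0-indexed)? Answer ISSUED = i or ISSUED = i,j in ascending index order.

c0: i0 bne.BR  no-port BR/BR
c1: i1&i2 bne.BR;xor.ALU  dual
c2: i3&i4 xor.ALU;ld.MEM  dual
c3: i5 xor.ALU  RAW r6
c4: i6&i7 ld.MEM;sub.ALU  dual

ISSUED = 5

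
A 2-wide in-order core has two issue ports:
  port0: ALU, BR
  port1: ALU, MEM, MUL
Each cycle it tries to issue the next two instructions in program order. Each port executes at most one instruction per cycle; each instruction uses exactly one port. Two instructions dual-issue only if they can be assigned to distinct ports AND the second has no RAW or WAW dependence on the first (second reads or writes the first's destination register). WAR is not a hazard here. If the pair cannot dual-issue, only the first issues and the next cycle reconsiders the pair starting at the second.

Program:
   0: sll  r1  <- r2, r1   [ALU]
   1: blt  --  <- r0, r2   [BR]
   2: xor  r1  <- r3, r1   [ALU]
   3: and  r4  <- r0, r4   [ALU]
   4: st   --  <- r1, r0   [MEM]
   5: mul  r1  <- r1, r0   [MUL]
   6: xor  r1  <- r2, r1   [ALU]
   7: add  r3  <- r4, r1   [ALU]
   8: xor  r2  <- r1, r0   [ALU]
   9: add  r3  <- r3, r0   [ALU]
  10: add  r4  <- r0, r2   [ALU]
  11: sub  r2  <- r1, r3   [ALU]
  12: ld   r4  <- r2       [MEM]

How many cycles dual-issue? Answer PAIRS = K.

PAIRS = 4

[0] i0&i1  sll.ALU/blt.BR  -- dual
[1] i2&i3  xor.ALU/and.ALU  -- dual
[2] i4  st.MEM  -- no-port MEM/MUL
[3] i5  mul.MUL  -- RAW+WAW r1
[4] i6  xor.ALU  -- RAW r1
[5] i7&i8  add.ALU/xor.ALU  -- dual
[6] i9&i10  add.ALU/add.ALU  -- dual
[7] i11  sub.ALU  -- RAW r2
[8] i12  ld.MEM  -- tail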